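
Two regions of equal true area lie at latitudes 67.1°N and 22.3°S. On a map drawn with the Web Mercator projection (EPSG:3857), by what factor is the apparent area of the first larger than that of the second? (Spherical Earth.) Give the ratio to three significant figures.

On Mercator, area is exaggerated by sec²φ = 1/cos²φ.
At 67.1°: sec²(67.1°) = 1/0.3891² = 6.604.
At 22.3°: sec²(22.3°) = 1/0.9252² = 1.168.
Ratio = 6.604/1.168 = cos²(22.3°)/cos²(67.1°) ≈ 5.65.

5.65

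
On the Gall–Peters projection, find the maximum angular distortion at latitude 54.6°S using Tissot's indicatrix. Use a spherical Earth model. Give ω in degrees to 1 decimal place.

Gall–Peters is a cylindrical equal-area projection with standard parallels at ±45°. For cylindrical equal-area with standard parallel φ₀, h = cos φ / cos φ₀ and k = cos φ₀ / cos φ, so h·k = 1.
At 54.6°: h = 0.8192, k = 1.221; principal scales a = 1.221, b = 0.8192.
sin(ω/2) = (a − b)/(a + b) = 0.4014/2.040 = 0.1968, so ω = 2 arcsin(0.1968) ≈ 22.7°.

22.7°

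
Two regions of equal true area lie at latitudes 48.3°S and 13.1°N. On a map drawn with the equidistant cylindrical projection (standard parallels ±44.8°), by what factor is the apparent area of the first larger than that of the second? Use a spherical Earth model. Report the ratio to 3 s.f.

In the equirectangular projection with standard parallel φ₀ = 44.8° (x = Rλ cos φ₀, y = Rφ), meridians are true-scale (h = 1) and the parallel scale is k = cos φ₀ / cos φ.
Areal scale at 48.3°: h·k = 1.000 × 1.067 = 1.067.
Areal scale at 13.1°: h·k = 1.000 × 0.7285 = 0.7285.
Ratio = 1.067/0.7285 ≈ 1.46.

1.46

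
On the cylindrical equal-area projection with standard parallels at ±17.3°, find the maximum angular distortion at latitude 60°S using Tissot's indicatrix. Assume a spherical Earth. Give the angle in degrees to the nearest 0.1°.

Cylindrical equal-area (φ₀ = 17.3°): h = cos φ / cos 17.3° along meridians, k = cos 17.3° / cos φ along parallels; h·k = 1.
At 60°: h = 0.5237, k = 1.910; principal scales a = 1.910, b = 0.5237.
sin(ω/2) = (a − b)/(a + b) = 1.386/2.433 = 0.5695, so ω = 2 arcsin(0.5695) ≈ 69.4°.

69.4°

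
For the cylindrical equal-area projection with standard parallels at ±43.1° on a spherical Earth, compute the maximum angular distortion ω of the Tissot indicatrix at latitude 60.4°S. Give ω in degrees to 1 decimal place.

43.7°

For cylindrical equal-area with standard parallel φ₀, h = cos φ / cos φ₀ and k = cos φ₀ / cos φ, so h·k = 1.
At 60.4°: h = 0.6765, k = 1.478; principal scales a = 1.478, b = 0.6765.
sin(ω/2) = (a − b)/(a + b) = 0.8018/2.155 = 0.3721, so ω = 2 arcsin(0.3721) ≈ 43.7°.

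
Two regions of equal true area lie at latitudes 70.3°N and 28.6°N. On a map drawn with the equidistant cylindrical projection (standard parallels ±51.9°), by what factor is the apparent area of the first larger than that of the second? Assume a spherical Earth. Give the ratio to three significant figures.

In the equirectangular projection with standard parallel φ₀ = 51.9° (x = Rλ cos φ₀, y = Rφ), meridians are true-scale (h = 1) and the parallel scale is k = cos φ₀ / cos φ.
Areal scale at 70.3°: h·k = 1.000 × 1.830 = 1.830.
Areal scale at 28.6°: h·k = 1.000 × 0.7028 = 0.7028.
Ratio = 1.830/0.7028 ≈ 2.60.

2.60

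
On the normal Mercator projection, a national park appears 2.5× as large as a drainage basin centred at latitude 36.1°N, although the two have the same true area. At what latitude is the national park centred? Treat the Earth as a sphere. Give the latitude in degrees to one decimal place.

59.3°

Mercator areal scale is sec²φ, so apparent-area ratio = sec²φ₁ / sec²φ₂ = cos²φ₂ / cos²φ₁.
cos²φ₂ / cos²φ₁ = 2.5  ⇒  cos φ₁ = cos 36.1° / √2.5 = 0.8080/1.581 = 0.5110.
φ₁ = arccos(0.5110) ≈ 59.3°.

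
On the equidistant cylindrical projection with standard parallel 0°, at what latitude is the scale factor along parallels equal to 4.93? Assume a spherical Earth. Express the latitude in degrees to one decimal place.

78.3°

Plate carrée: h = 1, k = sec φ along parallels.
sec φ = 4.93  ⇒  cos φ = 0.2028  ⇒  φ ≈ 78.3°.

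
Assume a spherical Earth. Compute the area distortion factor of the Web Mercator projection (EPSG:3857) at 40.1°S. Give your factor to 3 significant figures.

1.71

The Mercator projection is conformal; its linear scale factor is the same in every direction and equals sec φ = 1/cos φ.
Areal scale = k² = sec²φ = 1/cos²(40.1°) = 1/0.7649² = 1.709.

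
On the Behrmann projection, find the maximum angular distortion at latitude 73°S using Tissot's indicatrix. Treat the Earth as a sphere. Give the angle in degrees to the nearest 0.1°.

105.4°

Behrmann is a cylindrical equal-area projection with standard parallels at ±30°. A cylindrical equal-area projection with standard parallel φ₀ has meridian scale h = cos φ / cos φ₀ and parallel scale k = cos φ₀ / cos φ (so areas are preserved, h·k = 1).
At 73°: h = 0.3376, k = 2.962; principal scales a = 2.962, b = 0.3376.
sin(ω/2) = (a − b)/(a + b) = 2.624/3.300 = 0.7954, so ω = 2 arcsin(0.7954) ≈ 105.4°.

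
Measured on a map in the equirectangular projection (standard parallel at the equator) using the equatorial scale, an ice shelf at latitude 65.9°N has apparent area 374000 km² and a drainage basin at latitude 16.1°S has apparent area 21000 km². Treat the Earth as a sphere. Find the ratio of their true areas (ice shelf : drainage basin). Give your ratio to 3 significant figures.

7.57

On the plate carrée, areal scale = h·k = 1 × sec φ, so true area = apparent × cos φ.
True area of ice shelf: 374000 × cos(65.9°) = 374000 × 0.4083 = 152700 km².
True area of drainage basin: 21000 × cos(16.1°) = 21000 × 0.9608 = 20180 km².
Ratio = 152700 / 20180 ≈ 7.57.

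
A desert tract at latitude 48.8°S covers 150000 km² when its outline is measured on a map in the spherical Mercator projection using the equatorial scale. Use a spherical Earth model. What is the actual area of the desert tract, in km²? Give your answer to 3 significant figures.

65100 km²

For Mercator, h = k = sec φ (a conformal cylindrical projection has a single point scale, 1/cos φ).
Areal scale = k² = sec²φ = 1/cos²(48.8°) = 1/0.6587² = 2.305.
True area = apparent / (areal scale) = 150000 / 2.305 ≈ 65100 km².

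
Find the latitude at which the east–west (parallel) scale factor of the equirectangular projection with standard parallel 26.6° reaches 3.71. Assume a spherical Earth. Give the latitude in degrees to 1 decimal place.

In the equirectangular projection with standard parallel φ₀ = 26.6° (x = Rλ cos φ₀, y = Rφ), meridians are true-scale (h = 1) and the parallel scale is k = cos φ₀ / cos φ.
k = cos φ₀ / cos φ = 3.71  ⇒  cos φ = cos 26.6° / 3.71 = 0.2410.
φ = arccos(0.2410) ≈ 76.1°.

76.1°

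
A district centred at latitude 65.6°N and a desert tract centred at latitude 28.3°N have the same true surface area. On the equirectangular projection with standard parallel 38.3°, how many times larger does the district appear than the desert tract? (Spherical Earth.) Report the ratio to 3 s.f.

In the equirectangular projection with standard parallel φ₀ = 38.3° (x = Rλ cos φ₀, y = Rφ), meridians are true-scale (h = 1) and the parallel scale is k = cos φ₀ / cos φ.
Areal scale at 65.6°: h·k = 1.000 × 1.900 = 1.900.
Areal scale at 28.3°: h·k = 1.000 × 0.8913 = 0.8913.
Ratio = 1.900/0.8913 ≈ 2.13.

2.13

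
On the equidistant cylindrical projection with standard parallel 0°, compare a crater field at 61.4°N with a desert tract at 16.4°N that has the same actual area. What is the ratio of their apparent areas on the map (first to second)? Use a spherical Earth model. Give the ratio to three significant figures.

2.00

In the plate carrée (x = Rλ, y = Rφ), meridians are true-scale (h = 1) and parallels are stretched by k = sec φ.
Areal scale at 61.4°: h·k = 1.000 × 2.089 = 2.089.
Areal scale at 16.4°: h·k = 1.000 × 1.042 = 1.042.
Ratio = 2.089/1.042 ≈ 2.00.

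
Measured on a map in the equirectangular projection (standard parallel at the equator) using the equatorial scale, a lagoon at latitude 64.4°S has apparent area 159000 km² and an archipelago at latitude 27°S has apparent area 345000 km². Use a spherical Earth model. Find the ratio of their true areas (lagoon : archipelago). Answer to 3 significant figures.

On the plate carrée, areal scale = h·k = 1 × sec φ, so true area = apparent × cos φ.
True area of lagoon: 159000 × cos(64.4°) = 159000 × 0.4321 = 68700 km².
True area of archipelago: 345000 × cos(27°) = 345000 × 0.8910 = 307400 km².
Ratio = 68700 / 307400 ≈ 0.223.

0.223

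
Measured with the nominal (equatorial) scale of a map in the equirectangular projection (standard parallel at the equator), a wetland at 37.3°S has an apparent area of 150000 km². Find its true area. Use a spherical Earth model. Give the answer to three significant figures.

For the equirectangular projection with φ₀ = 0 (plate carrée), h = 1 along meridians and k = sec φ along parallels.
Areal scale = h·k = 1 × sec φ; at 37.3°, h = 1.000, k = 1.257, so h·k = 1.257.
True area = apparent / (areal scale) = 150000 / 1.257 ≈ 119000 km².

119000 km²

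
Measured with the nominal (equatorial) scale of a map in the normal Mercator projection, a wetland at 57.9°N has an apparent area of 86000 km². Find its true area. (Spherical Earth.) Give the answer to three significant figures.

For Mercator, h = k = sec φ (a conformal cylindrical projection has a single point scale, 1/cos φ).
Areal scale = k² = sec²φ = 1/cos²(57.9°) = 1/0.5314² = 3.541.
True area = apparent / (areal scale) = 86000 / 3.541 ≈ 24300 km².

24300 km²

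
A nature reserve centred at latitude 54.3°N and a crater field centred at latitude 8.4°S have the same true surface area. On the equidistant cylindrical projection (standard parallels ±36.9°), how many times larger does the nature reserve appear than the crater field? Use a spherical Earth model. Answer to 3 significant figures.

The equidistant cylindrical projection with φ₀ = 36.9° has h = 1 (meridians true) and k = cos φ₀ / cos φ along parallels.
Areal scale at 54.3°: h·k = 1.000 × 1.370 = 1.370.
Areal scale at 8.4°: h·k = 1.000 × 0.8084 = 0.8084.
Ratio = 1.370/0.8084 ≈ 1.70.

1.70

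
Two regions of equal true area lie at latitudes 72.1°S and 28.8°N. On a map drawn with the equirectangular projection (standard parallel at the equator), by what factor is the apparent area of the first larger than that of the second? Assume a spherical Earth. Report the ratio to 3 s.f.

2.85

For the equirectangular projection with φ₀ = 0 (plate carrée), h = 1 along meridians and k = sec φ along parallels.
Areal scale at 72.1°: h·k = 1.000 × 3.254 = 3.254.
Areal scale at 28.8°: h·k = 1.000 × 1.141 = 1.141.
Ratio = 3.254/1.141 ≈ 2.85.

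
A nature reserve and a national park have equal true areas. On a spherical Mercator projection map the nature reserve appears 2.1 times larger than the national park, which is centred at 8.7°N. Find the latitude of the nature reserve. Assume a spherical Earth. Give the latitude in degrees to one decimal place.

47.0°

Mercator areal scale is sec²φ, so apparent-area ratio = sec²φ₁ / sec²φ₂ = cos²φ₂ / cos²φ₁.
cos²φ₂ / cos²φ₁ = 2.1  ⇒  cos φ₁ = cos 8.7° / √2.1 = 0.9885/1.449 = 0.6821.
φ₁ = arccos(0.6821) ≈ 47.0°.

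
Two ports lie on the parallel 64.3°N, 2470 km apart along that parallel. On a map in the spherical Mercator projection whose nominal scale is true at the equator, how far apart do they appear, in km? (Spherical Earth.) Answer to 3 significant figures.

For Mercator, h = k = sec φ (a conformal cylindrical projection has a single point scale, 1/cos φ).
Along the parallel, k = sec 64.3° = 1/0.4337 = 2.306.
Map distance = 2470 × 2.306 ≈ 5700 km.

5700 km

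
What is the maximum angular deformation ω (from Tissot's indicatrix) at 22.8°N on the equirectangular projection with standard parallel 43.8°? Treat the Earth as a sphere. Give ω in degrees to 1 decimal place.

In the equirectangular projection with standard parallel φ₀ = 43.8° (x = Rλ cos φ₀, y = Rφ), meridians are true-scale (h = 1) and the parallel scale is k = cos φ₀ / cos φ.
At 22.8°: h = 1.000, k = 0.7829; principal scales a = 1.000, b = 0.7829.
sin(ω/2) = (a − b)/(a + b) = 0.2171/1.783 = 0.1217, so ω = 2 arcsin(0.1217) ≈ 14.0°.

14.0°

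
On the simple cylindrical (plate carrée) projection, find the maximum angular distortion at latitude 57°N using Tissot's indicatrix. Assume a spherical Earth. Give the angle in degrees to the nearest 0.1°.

In the plate carrée (x = Rλ, y = Rφ), meridians are true-scale (h = 1) and parallels are stretched by k = sec φ.
At 57°: h = 1.000, k = 1.836; principal scales a = 1.836, b = 1.000.
sin(ω/2) = (a − b)/(a + b) = 0.8361/2.836 = 0.2948, so ω = 2 arcsin(0.2948) ≈ 34.3°.

34.3°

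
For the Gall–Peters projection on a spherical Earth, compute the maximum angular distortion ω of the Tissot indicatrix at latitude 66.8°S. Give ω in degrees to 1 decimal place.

63.5°

The Gall–Peters projection is cylindrical equal-area with φ₀ = 45°. Cylindrical equal-area (φ₀ = 45°): h = cos φ / cos 45° along meridians, k = cos 45° / cos φ along parallels; h·k = 1.
At 66.8°: h = 0.5571, k = 1.795; principal scales a = 1.795, b = 0.5571.
sin(ω/2) = (a − b)/(a + b) = 1.238/2.352 = 0.5263, so ω = 2 arcsin(0.5263) ≈ 63.5°.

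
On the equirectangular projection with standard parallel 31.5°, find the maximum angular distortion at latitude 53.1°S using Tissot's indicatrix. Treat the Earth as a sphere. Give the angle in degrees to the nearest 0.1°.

With standard parallel φ₀ = 31.5°, the equirectangular projection gives x = Rλ cos φ₀, y = Rφ, so h = 1 and k = cos 31.5° / cos φ.
At 53.1°: h = 1.000, k = 1.420; principal scales a = 1.420, b = 1.000.
sin(ω/2) = (a − b)/(a + b) = 0.4201/2.420 = 0.1736, so ω = 2 arcsin(0.1736) ≈ 20.0°.

20.0°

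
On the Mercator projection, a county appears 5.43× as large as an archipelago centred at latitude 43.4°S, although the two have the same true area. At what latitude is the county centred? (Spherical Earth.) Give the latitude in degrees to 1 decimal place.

71.8°

For equal true areas on Mercator, apparent areas scale as sec²φ, so the ratio is cos²φ₂ / cos²φ₁.
cos²φ₂ / cos²φ₁ = 5.43  ⇒  cos φ₁ = cos 43.4° / √5.43 = 0.7266/2.330 = 0.3118.
φ₁ = arccos(0.3118) ≈ 71.8°.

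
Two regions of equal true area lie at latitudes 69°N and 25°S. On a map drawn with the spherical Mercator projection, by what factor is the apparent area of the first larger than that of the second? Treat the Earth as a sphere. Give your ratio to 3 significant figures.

On Mercator, area is exaggerated by sec²φ = 1/cos²φ.
At 69°: sec²(69°) = 1/0.3584² = 7.786.
At 25°: sec²(25°) = 1/0.9063² = 1.217.
Ratio = 7.786/1.217 = cos²(25°)/cos²(69°) ≈ 6.40.

6.40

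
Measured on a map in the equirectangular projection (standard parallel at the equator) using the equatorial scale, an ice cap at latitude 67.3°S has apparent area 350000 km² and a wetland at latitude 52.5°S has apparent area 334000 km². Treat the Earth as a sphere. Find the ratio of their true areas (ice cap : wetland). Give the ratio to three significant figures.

Plate carrée has h = 1 and k = sec φ, giving areal scale sec φ; true area = (apparent area) · cos φ.
True area of ice cap: 350000 × cos(67.3°) = 350000 × 0.3859 = 135100 km².
True area of wetland: 334000 × cos(52.5°) = 334000 × 0.6088 = 203300 km².
Ratio = 135100 / 203300 ≈ 0.664.

0.664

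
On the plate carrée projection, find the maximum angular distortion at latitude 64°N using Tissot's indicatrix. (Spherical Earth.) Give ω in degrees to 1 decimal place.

46.0°

For the equirectangular projection with φ₀ = 0 (plate carrée), h = 1 along meridians and k = sec φ along parallels.
At 64°: h = 1.000, k = 2.281; principal scales a = 2.281, b = 1.000.
sin(ω/2) = (a − b)/(a + b) = 1.281/3.281 = 0.3905, so ω = 2 arcsin(0.3905) ≈ 46.0°.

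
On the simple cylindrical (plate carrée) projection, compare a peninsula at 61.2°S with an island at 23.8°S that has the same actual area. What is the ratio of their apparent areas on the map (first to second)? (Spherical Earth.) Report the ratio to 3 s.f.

In the plate carrée (x = Rλ, y = Rφ), meridians are true-scale (h = 1) and parallels are stretched by k = sec φ.
Areal scale at 61.2°: h·k = 1.000 × 2.076 = 2.076.
Areal scale at 23.8°: h·k = 1.000 × 1.093 = 1.093.
Ratio = 2.076/1.093 ≈ 1.90.

1.90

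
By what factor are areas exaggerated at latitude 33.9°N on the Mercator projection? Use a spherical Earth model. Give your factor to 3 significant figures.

For Mercator, h = k = sec φ (a conformal cylindrical projection has a single point scale, 1/cos φ).
Areal scale = k² = sec²φ = 1/cos²(33.9°) = 1/0.8300² = 1.452.

1.45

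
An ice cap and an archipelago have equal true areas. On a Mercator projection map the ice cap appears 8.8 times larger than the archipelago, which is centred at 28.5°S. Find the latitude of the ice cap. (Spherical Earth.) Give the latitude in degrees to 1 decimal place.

72.8°

Mercator areal scale is sec²φ, so apparent-area ratio = sec²φ₁ / sec²φ₂ = cos²φ₂ / cos²φ₁.
cos²φ₂ / cos²φ₁ = 8.8  ⇒  cos φ₁ = cos 28.5° / √8.8 = 0.8788/2.966 = 0.2962.
φ₁ = arccos(0.2962) ≈ 72.8°.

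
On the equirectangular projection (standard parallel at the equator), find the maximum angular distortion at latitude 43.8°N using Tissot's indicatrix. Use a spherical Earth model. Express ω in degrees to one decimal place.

For the equirectangular projection with φ₀ = 0 (plate carrée), h = 1 along meridians and k = sec φ along parallels.
At 43.8°: h = 1.000, k = 1.386; principal scales a = 1.386, b = 1.000.
sin(ω/2) = (a − b)/(a + b) = 0.3855/2.386 = 0.1616, so ω = 2 arcsin(0.1616) ≈ 18.6°.

18.6°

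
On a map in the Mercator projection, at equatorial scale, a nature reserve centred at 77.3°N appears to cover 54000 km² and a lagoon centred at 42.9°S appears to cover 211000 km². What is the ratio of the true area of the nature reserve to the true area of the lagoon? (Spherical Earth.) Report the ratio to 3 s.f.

0.0231

Since Mercator area scale is 1/cos²φ, the true area equals the apparent area multiplied by cos²φ.
True area of nature reserve: 54000 × cos²(77.3°) = 54000 × 0.04833 = 2610 km².
True area of lagoon: 211000 × cos²(42.9°) = 211000 × 0.5366 = 113200 km².
Ratio = 2610 / 113200 ≈ 0.0231.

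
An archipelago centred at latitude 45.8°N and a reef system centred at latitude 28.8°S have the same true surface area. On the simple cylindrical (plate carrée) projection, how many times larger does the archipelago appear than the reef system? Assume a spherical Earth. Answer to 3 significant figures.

1.26

Plate carrée maps x = Rλ, y = Rφ. The meridian scale is h = 1 and the parallel scale is k = 1/cos φ = sec φ.
Areal scale at 45.8°: h·k = 1.000 × 1.434 = 1.434.
Areal scale at 28.8°: h·k = 1.000 × 1.141 = 1.141.
Ratio = 1.434/1.141 ≈ 1.26.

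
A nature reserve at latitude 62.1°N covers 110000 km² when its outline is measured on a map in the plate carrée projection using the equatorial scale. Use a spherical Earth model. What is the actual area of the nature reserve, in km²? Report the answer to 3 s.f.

51500 km²

For the equirectangular projection with φ₀ = 0 (plate carrée), h = 1 along meridians and k = sec φ along parallels.
Areal scale = h·k = 1 × sec φ; at 62.1°, h = 1.000, k = 2.137, so h·k = 2.137.
True area = apparent / (areal scale) = 110000 / 2.137 ≈ 51500 km².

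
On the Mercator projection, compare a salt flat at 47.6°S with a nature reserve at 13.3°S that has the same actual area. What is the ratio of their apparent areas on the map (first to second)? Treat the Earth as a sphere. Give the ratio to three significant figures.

2.08

On Mercator, area is exaggerated by sec²φ = 1/cos²φ.
At 47.6°: sec²(47.6°) = 1/0.6743² = 2.199.
At 13.3°: sec²(13.3°) = 1/0.9732² = 1.056.
Ratio = 2.199/1.056 = cos²(13.3°)/cos²(47.6°) ≈ 2.08.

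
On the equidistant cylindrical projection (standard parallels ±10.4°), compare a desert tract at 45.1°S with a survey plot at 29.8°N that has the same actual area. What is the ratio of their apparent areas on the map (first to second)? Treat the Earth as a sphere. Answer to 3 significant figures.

The equidistant cylindrical projection with φ₀ = 10.4° has h = 1 (meridians true) and k = cos φ₀ / cos φ along parallels.
Areal scale at 45.1°: h·k = 1.000 × 1.393 = 1.393.
Areal scale at 29.8°: h·k = 1.000 × 1.133 = 1.133.
Ratio = 1.393/1.133 ≈ 1.23.

1.23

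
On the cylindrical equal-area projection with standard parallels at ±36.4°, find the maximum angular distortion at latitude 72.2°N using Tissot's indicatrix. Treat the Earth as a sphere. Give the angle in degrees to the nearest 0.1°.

96.8°

For cylindrical equal-area with standard parallel φ₀, h = cos φ / cos φ₀ and k = cos φ₀ / cos φ, so h·k = 1.
At 72.2°: h = 0.3798, k = 2.633; principal scales a = 2.633, b = 0.3798.
sin(ω/2) = (a − b)/(a + b) = 2.253/3.013 = 0.7479, so ω = 2 arcsin(0.7479) ≈ 96.8°.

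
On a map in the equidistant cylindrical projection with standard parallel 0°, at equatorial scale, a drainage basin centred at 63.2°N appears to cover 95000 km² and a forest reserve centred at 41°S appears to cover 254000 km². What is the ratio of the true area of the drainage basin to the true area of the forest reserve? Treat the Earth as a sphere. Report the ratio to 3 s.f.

0.223

On the plate carrée, areal scale = h·k = 1 × sec φ, so true area = apparent × cos φ.
True area of drainage basin: 95000 × cos(63.2°) = 95000 × 0.4509 = 42830 km².
True area of forest reserve: 254000 × cos(41°) = 254000 × 0.7547 = 191700 km².
Ratio = 42830 / 191700 ≈ 0.223.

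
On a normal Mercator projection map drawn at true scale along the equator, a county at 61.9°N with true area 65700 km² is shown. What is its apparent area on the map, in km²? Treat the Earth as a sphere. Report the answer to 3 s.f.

296000 km²

The Mercator projection is conformal; its linear scale factor is the same in every direction and equals sec φ = 1/cos φ.
Areal scale = k² = sec²φ = 1/cos²(61.9°) = 1/0.4710² = 4.508.
Apparent area = 65700 × 4.508 ≈ 296000 km².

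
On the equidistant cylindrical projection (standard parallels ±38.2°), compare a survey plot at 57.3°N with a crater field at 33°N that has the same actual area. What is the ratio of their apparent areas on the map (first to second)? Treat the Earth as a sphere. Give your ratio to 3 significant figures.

1.55

The equidistant cylindrical projection with φ₀ = 38.2° has h = 1 (meridians true) and k = cos φ₀ / cos φ along parallels.
Areal scale at 57.3°: h·k = 1.000 × 1.455 = 1.455.
Areal scale at 33°: h·k = 1.000 × 0.9370 = 0.9370.
Ratio = 1.455/0.9370 ≈ 1.55.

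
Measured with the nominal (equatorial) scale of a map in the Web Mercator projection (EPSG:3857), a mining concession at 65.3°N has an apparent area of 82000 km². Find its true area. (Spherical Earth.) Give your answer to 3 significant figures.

For Mercator, h = k = sec φ (a conformal cylindrical projection has a single point scale, 1/cos φ).
Areal scale = k² = sec²φ = 1/cos²(65.3°) = 1/0.4179² = 5.727.
True area = apparent / (areal scale) = 82000 / 5.727 ≈ 14300 km².

14300 km²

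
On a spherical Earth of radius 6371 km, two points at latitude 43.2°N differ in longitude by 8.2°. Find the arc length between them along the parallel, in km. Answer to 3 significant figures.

Arc length along a parallel = R cos φ · Δλ (with Δλ in radians).
= 6371 × cos 43.2° × (8.2° × π/180) = 6371 × 0.7290 × 0.1431 ≈ 665 km.

665 km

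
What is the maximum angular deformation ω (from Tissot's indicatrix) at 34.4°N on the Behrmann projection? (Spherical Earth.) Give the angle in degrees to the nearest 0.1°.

5.5°

Behrmann is a cylindrical equal-area projection with standard parallels at ±30°. Cylindrical equal-area (φ₀ = 30°): h = cos φ / cos 30° along meridians, k = cos 30° / cos φ along parallels; h·k = 1.
At 34.4°: h = 0.9528, k = 1.050; principal scales a = 1.050, b = 0.9528.
sin(ω/2) = (a − b)/(a + b) = 0.09682/2.002 = 0.04836, so ω = 2 arcsin(0.04836) ≈ 5.5°.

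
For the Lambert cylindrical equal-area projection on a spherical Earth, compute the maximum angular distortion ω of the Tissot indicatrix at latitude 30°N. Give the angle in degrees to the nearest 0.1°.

16.4°

The Lambert cylindrical equal-area projection is the cylindrical equal-area projection with its standard parallel at the equator (φ₀ = 0). A cylindrical equal-area projection with standard parallel φ₀ has meridian scale h = cos φ / cos φ₀ and parallel scale k = cos φ₀ / cos φ (so areas are preserved, h·k = 1).
At 30°: h = 0.8660, k = 1.155; principal scales a = 1.155, b = 0.8660.
sin(ω/2) = (a − b)/(a + b) = 0.2887/2.021 = 0.1429, so ω = 2 arcsin(0.1429) ≈ 16.4°.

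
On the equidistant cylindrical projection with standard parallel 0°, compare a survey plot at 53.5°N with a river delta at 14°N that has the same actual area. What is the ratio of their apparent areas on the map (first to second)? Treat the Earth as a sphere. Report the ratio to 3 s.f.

For the equirectangular projection with φ₀ = 0 (plate carrée), h = 1 along meridians and k = sec φ along parallels.
Areal scale at 53.5°: h·k = 1.000 × 1.681 = 1.681.
Areal scale at 14°: h·k = 1.000 × 1.031 = 1.031.
Ratio = 1.681/1.031 ≈ 1.63.

1.63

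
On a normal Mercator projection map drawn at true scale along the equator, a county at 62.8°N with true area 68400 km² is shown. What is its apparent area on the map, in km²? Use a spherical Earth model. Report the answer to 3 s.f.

327000 km²

For Mercator, h = k = sec φ (a conformal cylindrical projection has a single point scale, 1/cos φ).
Areal scale = k² = sec²φ = 1/cos²(62.8°) = 1/0.4571² = 4.786.
Apparent area = 68400 × 4.786 ≈ 327000 km².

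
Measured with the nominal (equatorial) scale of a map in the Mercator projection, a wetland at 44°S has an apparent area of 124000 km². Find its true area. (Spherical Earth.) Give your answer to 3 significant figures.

The Mercator projection is conformal; its linear scale factor is the same in every direction and equals sec φ = 1/cos φ.
Areal scale = k² = sec²φ = 1/cos²(44°) = 1/0.7193² = 1.933.
True area = apparent / (areal scale) = 124000 / 1.933 ≈ 64200 km².

64200 km²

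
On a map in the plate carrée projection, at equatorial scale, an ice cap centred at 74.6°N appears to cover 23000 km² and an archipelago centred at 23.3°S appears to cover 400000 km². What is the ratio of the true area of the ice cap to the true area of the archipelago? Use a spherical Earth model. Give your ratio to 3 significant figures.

On the plate carrée, areal scale = h·k = 1 × sec φ, so true area = apparent × cos φ.
True area of ice cap: 23000 × cos(74.6°) = 23000 × 0.2656 = 6108 km².
True area of archipelago: 400000 × cos(23.3°) = 400000 × 0.9184 = 367400 km².
Ratio = 6108 / 367400 ≈ 0.0166.

0.0166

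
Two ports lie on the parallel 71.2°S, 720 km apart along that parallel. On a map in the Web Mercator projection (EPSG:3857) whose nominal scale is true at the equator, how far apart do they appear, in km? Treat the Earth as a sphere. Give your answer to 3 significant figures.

2230 km

Mercator is conformal, so the point scale is isotropic: h = k = sec φ = 1/cos φ.
Along the parallel, k = sec 71.2° = 1/0.3223 = 3.103.
Map distance = 720 × 3.103 ≈ 2230 km.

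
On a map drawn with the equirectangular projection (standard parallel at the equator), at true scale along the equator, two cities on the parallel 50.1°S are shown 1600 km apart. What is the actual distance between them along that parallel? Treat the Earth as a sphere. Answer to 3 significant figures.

1030 km

In the plate carrée (x = Rλ, y = Rφ), meridians are true-scale (h = 1) and parallels are stretched by k = sec φ.
Along the parallel at 50.1°, map distances are exaggerated by k = sec 50.1° = 1.559.
True distance = 1600 / 1.559 = 1600 × cos 50.1° ≈ 1030 km.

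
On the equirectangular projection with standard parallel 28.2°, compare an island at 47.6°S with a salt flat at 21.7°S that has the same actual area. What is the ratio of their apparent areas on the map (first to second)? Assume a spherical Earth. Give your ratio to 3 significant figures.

1.38

In the equirectangular projection with standard parallel φ₀ = 28.2° (x = Rλ cos φ₀, y = Rφ), meridians are true-scale (h = 1) and the parallel scale is k = cos φ₀ / cos φ.
Areal scale at 47.6°: h·k = 1.000 × 1.307 = 1.307.
Areal scale at 21.7°: h·k = 1.000 × 0.9485 = 0.9485.
Ratio = 1.307/0.9485 ≈ 1.38.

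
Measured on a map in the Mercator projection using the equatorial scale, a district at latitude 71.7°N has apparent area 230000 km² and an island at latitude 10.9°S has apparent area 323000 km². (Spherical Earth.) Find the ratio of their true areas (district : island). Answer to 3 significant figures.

Mercator's areal exaggeration is sec²φ; hence true area = (apparent area) · cos²φ.
True area of district: 230000 × cos²(71.7°) = 230000 × 0.09859 = 22680 km².
True area of island: 323000 × cos²(10.9°) = 323000 × 0.9642 = 311500 km².
Ratio = 22680 / 311500 ≈ 0.0728.

0.0728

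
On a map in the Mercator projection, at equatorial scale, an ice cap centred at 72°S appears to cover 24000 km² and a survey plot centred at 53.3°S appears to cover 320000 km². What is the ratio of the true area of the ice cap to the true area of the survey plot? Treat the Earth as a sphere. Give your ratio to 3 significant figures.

0.0201

On Mercator the areal scale is sec²φ, so true area = apparent × cos²φ.
True area of ice cap: 24000 × cos²(72°) = 24000 × 0.09549 = 2292 km².
True area of survey plot: 320000 × cos²(53.3°) = 320000 × 0.3572 = 114300 km².
Ratio = 2292 / 114300 ≈ 0.0201.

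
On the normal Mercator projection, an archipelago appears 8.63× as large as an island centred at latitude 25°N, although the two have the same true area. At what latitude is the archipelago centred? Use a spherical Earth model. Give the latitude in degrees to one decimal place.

Mercator areal scale is sec²φ, so apparent-area ratio = sec²φ₁ / sec²φ₂ = cos²φ₂ / cos²φ₁.
cos²φ₂ / cos²φ₁ = 8.63  ⇒  cos φ₁ = cos 25° / √8.63 = 0.9063/2.938 = 0.3085.
φ₁ = arccos(0.3085) ≈ 72.0°.

72.0°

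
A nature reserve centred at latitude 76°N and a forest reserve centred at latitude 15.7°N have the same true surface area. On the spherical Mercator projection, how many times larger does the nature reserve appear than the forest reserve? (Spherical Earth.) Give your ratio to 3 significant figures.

15.8

Mercator is conformal with k = sec φ, so areal scale = k² = sec²φ.
At 76°: sec²(76°) = 1/0.2419² = 17.09.
At 15.7°: sec²(15.7°) = 1/0.9627² = 1.079.
Ratio = 17.09/1.079 = cos²(15.7°)/cos²(76°) ≈ 15.8.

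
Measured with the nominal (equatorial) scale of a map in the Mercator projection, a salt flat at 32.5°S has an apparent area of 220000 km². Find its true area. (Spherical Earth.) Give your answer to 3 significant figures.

156000 km²

For Mercator, h = k = sec φ (a conformal cylindrical projection has a single point scale, 1/cos φ).
Areal scale = k² = sec²φ = 1/cos²(32.5°) = 1/0.8434² = 1.406.
True area = apparent / (areal scale) = 220000 / 1.406 ≈ 156000 km².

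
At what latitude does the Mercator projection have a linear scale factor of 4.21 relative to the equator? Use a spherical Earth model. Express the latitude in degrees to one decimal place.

Mercator scale is k = sec φ = 1/cos φ.
1/cos φ = 4.21  ⇒  cos φ = 0.2375  ⇒  φ = arccos(0.2375) ≈ 76.3°.

76.3°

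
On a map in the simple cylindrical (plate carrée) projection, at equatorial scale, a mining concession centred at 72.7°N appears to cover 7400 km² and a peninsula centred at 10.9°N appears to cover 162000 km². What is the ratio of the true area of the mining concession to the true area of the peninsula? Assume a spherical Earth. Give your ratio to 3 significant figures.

0.0138

Plate carrée has h = 1 and k = sec φ, giving areal scale sec φ; true area = (apparent area) · cos φ.
True area of mining concession: 7400 × cos(72.7°) = 7400 × 0.2974 = 2201 km².
True area of peninsula: 162000 × cos(10.9°) = 162000 × 0.9820 = 159100 km².
Ratio = 2201 / 159100 ≈ 0.0138.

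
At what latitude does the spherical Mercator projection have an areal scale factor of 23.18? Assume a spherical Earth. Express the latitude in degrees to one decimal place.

Mercator areal scale is sec²φ.
sec²φ = 23.18  ⇒  cos²φ = 0.04314  ⇒  cos φ = 0.2077.
φ = arccos(0.2077) ≈ 78.0°.

78.0°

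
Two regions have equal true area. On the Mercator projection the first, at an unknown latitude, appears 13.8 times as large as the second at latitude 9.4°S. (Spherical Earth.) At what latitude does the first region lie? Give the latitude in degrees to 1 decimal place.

Mercator areal scale is sec²φ, so apparent-area ratio = sec²φ₁ / sec²φ₂ = cos²φ₂ / cos²φ₁.
cos²φ₂ / cos²φ₁ = 13.8  ⇒  cos φ₁ = cos 9.4° / √13.8 = 0.9866/3.715 = 0.2656.
φ₁ = arccos(0.2656) ≈ 74.6°.

74.6°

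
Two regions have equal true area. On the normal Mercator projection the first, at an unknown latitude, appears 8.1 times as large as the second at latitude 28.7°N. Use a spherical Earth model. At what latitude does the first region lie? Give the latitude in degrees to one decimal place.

72.0°

On Mercator, (apparent₁)/(apparent₂) = sec²φ₁ / sec²φ₂ when true areas are equal.
cos²φ₂ / cos²φ₁ = 8.1  ⇒  cos φ₁ = cos 28.7° / √8.1 = 0.8771/2.846 = 0.3082.
φ₁ = arccos(0.3082) ≈ 72.0°.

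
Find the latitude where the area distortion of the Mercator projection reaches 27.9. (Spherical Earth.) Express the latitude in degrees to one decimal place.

Mercator areal scale is sec²φ.
sec²φ = 27.9  ⇒  cos²φ = 0.03584  ⇒  cos φ = 0.1893.
φ = arccos(0.1893) ≈ 79.1°.

79.1°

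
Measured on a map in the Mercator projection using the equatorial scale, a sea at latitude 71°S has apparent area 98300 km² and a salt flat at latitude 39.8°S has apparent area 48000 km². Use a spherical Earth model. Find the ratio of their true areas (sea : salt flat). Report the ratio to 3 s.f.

0.368

Mercator's areal exaggeration is sec²φ; hence true area = (apparent area) · cos²φ.
True area of sea: 98300 × cos²(71°) = 98300 × 0.1060 = 10420 km².
True area of salt flat: 48000 × cos²(39.8°) = 48000 × 0.5903 = 28330 km².
Ratio = 10420 / 28330 ≈ 0.368.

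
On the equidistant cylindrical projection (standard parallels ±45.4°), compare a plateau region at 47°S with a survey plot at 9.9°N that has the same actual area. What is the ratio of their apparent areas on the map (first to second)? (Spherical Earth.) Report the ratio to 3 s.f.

1.44

With standard parallel φ₀ = 45.4°, the equirectangular projection gives x = Rλ cos φ₀, y = Rφ, so h = 1 and k = cos 45.4° / cos φ.
Areal scale at 47°: h·k = 1.000 × 1.030 = 1.030.
Areal scale at 9.9°: h·k = 1.000 × 0.7128 = 0.7128.
Ratio = 1.030/0.7128 ≈ 1.44.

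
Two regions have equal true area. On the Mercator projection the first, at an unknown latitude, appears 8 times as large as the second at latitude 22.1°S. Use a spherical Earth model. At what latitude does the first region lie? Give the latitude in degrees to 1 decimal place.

70.9°

Mercator areal scale is sec²φ, so apparent-area ratio = sec²φ₁ / sec²φ₂ = cos²φ₂ / cos²φ₁.
cos²φ₂ / cos²φ₁ = 8  ⇒  cos φ₁ = cos 22.1° / √8 = 0.9265/2.828 = 0.3276.
φ₁ = arccos(0.3276) ≈ 70.9°.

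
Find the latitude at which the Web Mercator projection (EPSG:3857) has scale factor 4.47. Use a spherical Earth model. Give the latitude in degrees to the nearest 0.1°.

Mercator scale is k = sec φ = 1/cos φ.
1/cos φ = 4.47  ⇒  cos φ = 0.2237  ⇒  φ = arccos(0.2237) ≈ 77.1°.

77.1°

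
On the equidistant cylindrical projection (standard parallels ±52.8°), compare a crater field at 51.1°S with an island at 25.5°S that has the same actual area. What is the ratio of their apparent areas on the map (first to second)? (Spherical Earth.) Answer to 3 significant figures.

With standard parallel φ₀ = 52.8°, the equirectangular projection gives x = Rλ cos φ₀, y = Rφ, so h = 1 and k = cos 52.8° / cos φ.
Areal scale at 51.1°: h·k = 1.000 × 0.9628 = 0.9628.
Areal scale at 25.5°: h·k = 1.000 × 0.6699 = 0.6699.
Ratio = 0.9628/0.6699 ≈ 1.44.

1.44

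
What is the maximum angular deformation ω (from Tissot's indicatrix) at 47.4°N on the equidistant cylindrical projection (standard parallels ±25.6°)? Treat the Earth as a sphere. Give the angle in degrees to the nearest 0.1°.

16.4°

The equidistant cylindrical projection with φ₀ = 25.6° has h = 1 (meridians true) and k = cos φ₀ / cos φ along parallels.
At 47.4°: h = 1.000, k = 1.332; principal scales a = 1.332, b = 1.000.
sin(ω/2) = (a − b)/(a + b) = 0.3323/2.332 = 0.1425, so ω = 2 arcsin(0.1425) ≈ 16.4°.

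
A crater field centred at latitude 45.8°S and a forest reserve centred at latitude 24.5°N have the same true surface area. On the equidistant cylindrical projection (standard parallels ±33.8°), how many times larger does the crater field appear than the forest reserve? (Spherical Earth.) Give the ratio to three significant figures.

1.31

With standard parallel φ₀ = 33.8°, the equirectangular projection gives x = Rλ cos φ₀, y = Rφ, so h = 1 and k = cos 33.8° / cos φ.
Areal scale at 45.8°: h·k = 1.000 × 1.192 = 1.192.
Areal scale at 24.5°: h·k = 1.000 × 0.9132 = 0.9132.
Ratio = 1.192/0.9132 ≈ 1.31.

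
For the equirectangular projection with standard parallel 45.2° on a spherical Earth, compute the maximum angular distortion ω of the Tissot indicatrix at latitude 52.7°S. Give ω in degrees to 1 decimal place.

8.6°

In the equirectangular projection with standard parallel φ₀ = 45.2° (x = Rλ cos φ₀, y = Rφ), meridians are true-scale (h = 1) and the parallel scale is k = cos φ₀ / cos φ.
At 52.7°: h = 1.000, k = 1.163; principal scales a = 1.163, b = 1.000.
sin(ω/2) = (a − b)/(a + b) = 0.1628/2.163 = 0.07527, so ω = 2 arcsin(0.07527) ≈ 8.6°.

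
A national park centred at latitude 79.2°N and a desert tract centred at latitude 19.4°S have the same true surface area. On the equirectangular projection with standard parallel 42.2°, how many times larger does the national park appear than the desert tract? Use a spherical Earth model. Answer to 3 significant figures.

With standard parallel φ₀ = 42.2°, the equirectangular projection gives x = Rλ cos φ₀, y = Rφ, so h = 1 and k = cos 42.2° / cos φ.
Areal scale at 79.2°: h·k = 1.000 × 3.953 = 3.953.
Areal scale at 19.4°: h·k = 1.000 × 0.7854 = 0.7854.
Ratio = 3.953/0.7854 ≈ 5.03.

5.03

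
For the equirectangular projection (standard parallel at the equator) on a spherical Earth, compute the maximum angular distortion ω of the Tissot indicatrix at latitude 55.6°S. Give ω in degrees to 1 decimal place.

32.3°

Plate carrée maps x = Rλ, y = Rφ. The meridian scale is h = 1 and the parallel scale is k = 1/cos φ = sec φ.
At 55.6°: h = 1.000, k = 1.770; principal scales a = 1.770, b = 1.000.
sin(ω/2) = (a − b)/(a + b) = 0.7700/2.770 = 0.2780, so ω = 2 arcsin(0.2780) ≈ 32.3°.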